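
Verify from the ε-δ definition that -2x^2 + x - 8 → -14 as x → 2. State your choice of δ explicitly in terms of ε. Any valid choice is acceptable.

Fix ε > 0. We want δ > 0 such that 0 < |x − 2| < δ implies |(-2x^2 + x - 8) + 14| < ε.
(-2x^2 + x - 8) + 14 = -2x^2 + x + 6 = (x − 2)(-2x - 3).
So |(-2x^2 + x - 8) + 14| = |x − 2|·|-2x - 3|.
Require δ ≤ 1. Then |x − 2| < 1 gives |x| < 3, and by the triangle inequality |-2x - 3| ≤ 2·3 + 3 = 9.
Hence |(-2x^2 + x - 8) + 14| ≤ 9|x − 2| < ε provided |x − 2| < ε/9.
Choosing δ = min(1, ε/9) ensures both conditions, hence |(-2x^2 + x - 8) + 14| < ε.

δ = min(1, ε/9)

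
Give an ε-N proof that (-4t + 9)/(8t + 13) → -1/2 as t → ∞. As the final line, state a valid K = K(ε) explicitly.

K = (31/16)/ε

Suppose ε > 0. We seek K > 0 such that t > K implies |(-4t + 9)/(8t + 13) + 1/2| < ε.
(-4t + 9)/(8t + 13) + 1/2 = (8(-4t + 9) − (-4)(8t + 13)) / (8(8t + 13)) = 124/(8(8t + 13)).
For t > 0 we have 8t + 13 > 8t, so |(-4t + 9)/(8t + 13) + 1/2| = 124/(8(8t + 13)) < 124/(8·8t) = (31/16)/t.
Thus |(-4t + 9)/(8t + 13) + 1/2| < ε whenever t > (31/16)/ε.
Take K = (31/16)/ε. If t > K then |(-4t + 9)/(8t + 13) + 1/2| < (31/16)/t < ε.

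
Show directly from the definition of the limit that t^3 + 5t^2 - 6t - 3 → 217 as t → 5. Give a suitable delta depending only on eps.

delta = min(1, eps/140)

Let eps > 0 be given. We want delta > 0 such that 0 < |t − 5| < delta implies |(t^3 + 5t^2 - 6t - 3) − 217| < eps.
(t^3 + 5t^2 - 6t - 3) − 217 = t^3 + 5t^2 - 6t - 220 = (t − 5)(t^2 + 10t + 44).
So |(t^3 + 5t^2 - 6t - 3) − 217| = |t − 5|·|t^2 + 10t + 44|.
Require delta ≤ 1. Then |t − 5| < 1 gives |t| < 6, and by the triangle inequality |t^2 + 10t + 44| ≤ 6^2 + 10·6 + 44 = 140.
Hence |(t^3 + 5t^2 - 6t - 3) − 217| ≤ 140|t − 5| < eps provided |t − 5| < eps/140.
Take delta = min(1, eps/140). Then 0 < |t − 5| < delta gives both |t − 5| < 1 and |t − 5| < eps/140, so |(t^3 + 5t^2 - 6t - 3) − 217| < eps.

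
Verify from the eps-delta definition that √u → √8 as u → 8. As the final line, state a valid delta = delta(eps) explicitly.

Suppose eps > 0. We want delta > 0 such that 0 < |u − 8| < delta implies |√u − √8| < eps.
Rationalise: √u − √8 = (u − 8)/(√u + √8), so |√u − √8| = |u − 8|/(√u + √8).
Restrict delta ≤ 8 so that |u − 8| < 8 forces u > 0, and then √u + √8 > √8.
Hence |√u − √8| < |u − 8|/√8, which is < eps once |u − 8| < √8·eps.
Take delta = min(8, √8·eps). If 0 < |u − 8| < delta then u > 0 and |√u − √8| < |u − 8|/√8 < eps.

delta = min(8, √8·eps)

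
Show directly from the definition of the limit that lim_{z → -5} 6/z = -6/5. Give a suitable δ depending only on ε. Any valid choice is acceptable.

δ = min(5/2, (25/12)ε)

Suppose ε > 0. We seek δ > 0 such that 0 < |z + 5| < δ implies |6/z + 6/5| < ε.
|6/z + 6/5| = 6·|-5 − z|/(5·|z|) = 6|z + 5|/(5|z|).
Restrict δ ≤ 5/2. Then |z + 5| < 5/2 gives |z| > 5/2, so 5|z| > 25/2.
Then |6/z + 6/5| < 6|z + 5|/(25/2), which is < ε when |z + 5| < (25/12)ε.
Take δ = min(5/2, (25/12)ε). Then 0 < |z + 5| < δ gives both |z + 5| < 5/2 and |z + 5| < (25/12)ε, so |6/z + 6/5| < ε.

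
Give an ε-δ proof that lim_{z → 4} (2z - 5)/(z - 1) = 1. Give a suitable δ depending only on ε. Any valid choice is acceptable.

Let ε > 0. We want δ > 0 with 0 < |z − 4| < δ ⇒ |(2z - 5)/(z - 1) − 1| < ε.
Combining over a common denominator, (2z - 5)/(z - 1) − 1 = [(2z - 5)·3 − 3·(z - 1)] / [3·(z - 1)] = 3(z − 4) / (3(z - 1)).
So |(2z - 5)/(z - 1) − 1| = 3|z − 4| / (3·|z − 1|).
Restrict δ ≤ 3/2. Then |z − 4| < 3/2 gives |z − 1| = |(z − 4) + 3| ≥ 3 − 3/2 = 3/2.
Hence |(2z - 5)/(z - 1) − 1| < 3|z − 4|/(3·(3/2)) = (2/3)|z − 4|, which is < ε once |z − 4| < (3/2)ε.
Take δ = min(3/2, (3/2)ε). Then 0 < |z − 4| < δ forces both bounds, so |(2z - 5)/(z - 1) − 1| < ε.

δ = min(3/2, (3/2)ε)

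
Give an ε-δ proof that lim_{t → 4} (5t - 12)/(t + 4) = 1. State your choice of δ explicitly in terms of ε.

δ = min(4, ε)

Suppose ε > 0. We want δ > 0 with 0 < |t − 4| < δ ⇒ |(5t - 12)/(t + 4) − 1| < ε.
Combining over a common denominator, (5t - 12)/(t + 4) − 1 = [(5t - 12)·8 − 8·(t + 4)] / [8·(t + 4)] = 32(t − 4) / (8(t + 4)).
So |(5t - 12)/(t + 4) − 1| = 32|t − 4| / (8·|t + 4|).
Restrict δ ≤ 4. Then |t − 4| < 4 gives |t + 4| = |(t − 4) + 8| ≥ 8 − 4 = 4.
Hence |(5t - 12)/(t + 4) − 1| < 32|t − 4|/(8·4) = |t − 4|, which is < ε once |t − 4| < ε.
Take δ = min(4, ε). Then 0 < |t − 4| < δ forces both bounds, so |(5t - 12)/(t + 4) − 1| < ε.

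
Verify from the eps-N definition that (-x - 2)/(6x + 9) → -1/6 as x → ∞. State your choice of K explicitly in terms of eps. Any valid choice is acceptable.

K = (1/12)/eps

Let eps > 0 be given. We seek K > 0 such that x > K implies |(-x - 2)/(6x + 9) + 1/6| < eps.
(-x - 2)/(6x + 9) + 1/6 = (6(-x - 2) − (-1)(6x + 9)) / (6(6x + 9)) = -3/(6(6x + 9)).
For x > 0 we have 6x + 9 > 6x, so |(-x - 2)/(6x + 9) + 1/6| = 3/(6(6x + 9)) < 3/(6·6x) = (1/12)/x.
Thus |(-x - 2)/(6x + 9) + 1/6| < eps whenever x > (1/12)/eps.
Take K = (1/12)/eps. If x > K then |(-x - 2)/(6x + 9) + 1/6| < (1/12)/x < eps.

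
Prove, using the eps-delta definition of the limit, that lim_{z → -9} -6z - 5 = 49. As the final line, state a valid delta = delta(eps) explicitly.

delta = eps/6

Fix eps > 0. We need delta > 0 so that 0 < |z + 9| < delta implies |(-6z - 5) − 49| < eps.
|(-6z - 5) − 49| = |-6z - 54| = 6|z + 9|.
So 6|z + 9| < eps exactly when |z + 9| < eps/6.
Choosing delta = eps/6 gives |(-6z - 5) − 49| = 6|z + 9| < eps whenever |z + 9| < delta.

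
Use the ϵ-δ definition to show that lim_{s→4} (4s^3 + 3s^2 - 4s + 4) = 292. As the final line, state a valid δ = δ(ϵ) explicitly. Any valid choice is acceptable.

δ = min(1, ϵ/267)

Let ϵ > 0 be given. We want δ > 0 such that 0 < |s − 4| < δ implies |(4s^3 + 3s^2 - 4s + 4) − 292| < ϵ.
(4s^3 + 3s^2 - 4s + 4) − 292 = 4s^3 + 3s^2 - 4s - 288 = (s − 4)(4s^2 + 19s + 72).
So |(4s^3 + 3s^2 - 4s + 4) − 292| = |s − 4|·|4s^2 + 19s + 72|.
Assume first that |s − 4| < 1, so |s| < 5. Then |4s^2 + 19s + 72| ≤ 4·5^2 + 19·5 + 72 = 267.
Hence |(4s^3 + 3s^2 - 4s + 4) − 292| ≤ 267|s − 4| < ϵ provided |s − 4| < ϵ/267.
Choosing δ = min(1, ϵ/267) ensures both conditions, hence |(4s^3 + 3s^2 - 4s + 4) − 292| < ϵ.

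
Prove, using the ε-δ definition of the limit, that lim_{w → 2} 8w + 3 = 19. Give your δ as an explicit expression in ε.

Let ε > 0. We need δ > 0 so that 0 < |w − 2| < δ implies |(8w + 3) − 19| < ε.
|(8w + 3) − 19| = |8w - 16| = 8|w − 2|.
So 8|w − 2| < ε exactly when |w − 2| < ε/8.
Take δ = ε/8. If 0 < |w − 2| < δ then |(8w + 3) − 19| = 8|w − 2| < 8·(ε/8) = ε.

δ = ε/8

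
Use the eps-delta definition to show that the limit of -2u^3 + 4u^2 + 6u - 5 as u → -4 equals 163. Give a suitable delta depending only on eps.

delta = min(1, eps/152)

Suppose eps > 0. We want delta > 0 such that 0 < |u + 4| < delta implies |(-2u^3 + 4u^2 + 6u - 5) − 163| < eps.
(-2u^3 + 4u^2 + 6u - 5) − 163 = -2u^3 + 4u^2 + 6u - 168 = (u + 4)(-2u^2 + 12u - 42).
So |(-2u^3 + 4u^2 + 6u - 5) − 163| = |u + 4|·|-2u^2 + 12u - 42|.
Assume first that |u + 4| < 1, so |u| < 5. Then |-2u^2 + 12u - 42| ≤ 2·5^2 + 12·5 + 42 = 152.
Hence |(-2u^3 + 4u^2 + 6u - 5) − 163| ≤ 152|u + 4| < eps provided |u + 4| < eps/152.
Choosing delta = min(1, eps/152) ensures both conditions, hence |(-2u^3 + 4u^2 + 6u - 5) − 163| < eps.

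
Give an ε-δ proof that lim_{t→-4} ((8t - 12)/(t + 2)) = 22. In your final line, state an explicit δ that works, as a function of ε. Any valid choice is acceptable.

δ = min(1, (1/14)ε)

Let ε > 0. We want δ > 0 with 0 < |t + 4| < δ ⇒ |(8t - 12)/(t + 2) − 22| < ε.
Combining over a common denominator, (8t - 12)/(t + 2) − 22 = [(8t - 12)·(-2) − (-44)·(t + 2)] / [(-2)·(t + 2)] = 28(t + 4) / ((-2)(t + 2)).
So |(8t - 12)/(t + 2) − 22| = 28|t + 4| / (2·|t + 2|).
Restrict δ ≤ 1. Then |t + 4| < 1 gives |t + 2| = |(t + 4) + (-2)| ≥ 2 − 1 = 1.
Hence |(8t - 12)/(t + 2) − 22| < 28|t + 4|/(2·1) = 14|t + 4|, which is < ε once |t + 4| < (1/14)ε.
Take δ = min(1, (1/14)ε). Then 0 < |t + 4| < δ forces both bounds, so |(8t - 12)/(t + 2) − 22| < ε.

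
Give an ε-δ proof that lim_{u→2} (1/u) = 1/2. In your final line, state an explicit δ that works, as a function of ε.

Suppose ε > 0. We seek δ > 0 such that 0 < |u − 2| < δ implies |1/u − (1/2)| < ε.
|1/u − (1/2)| = |2 − u|/(2·|u|) = |u − 2|/(2|u|).
Require δ ≤ 1 so that |u| > 2 − 1 = 1, hence 2|u| > 2.
Then |1/u − (1/2)| < |u − 2|/2, which is < ε when |u − 2| < 2ε.
Take δ = min(1, 2ε). Then 0 < |u − 2| < δ gives both |u − 2| < 1 and |u − 2| < 2ε, so |1/u − (1/2)| < ε.

δ = min(1, 2ε)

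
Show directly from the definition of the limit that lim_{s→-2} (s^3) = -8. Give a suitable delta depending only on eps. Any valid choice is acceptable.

delta = min(1, eps/19)

Let eps > 0 be given. We seek delta > 0 with 0 < |s + 2| < delta ⇒ |s^3 + 8| < eps.
Factor: s^3 + 8 = (s + 2)(s^2 - 2s + 4), so |s^3 + 8| = |s + 2|·|s^2 - 2s + 4|.
Restrict delta ≤ 1. Then |s + 2| < 1 gives |s| < 3, so by the triangle inequality |s^2 - 2s + 4| ≤ 3^2 + 2·3 + 4 = 19.
Hence |s^3 + 8| ≤ 19|s + 2|, which is < eps once |s + 2| < eps/19.
Take delta = min(1, eps/19). If 0 < |s + 2| < delta then both bounds hold and |s^3 + 8| ≤ 19|s + 2| < 19·(eps/19) = eps.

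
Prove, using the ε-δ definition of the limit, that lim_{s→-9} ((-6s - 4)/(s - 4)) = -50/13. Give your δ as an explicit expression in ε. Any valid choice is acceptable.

Let ε > 0. We want δ > 0 with 0 < |s + 9| < δ ⇒ |(-6s - 4)/(s - 4) + 50/13| < ε.
Combining over a common denominator, (-6s - 4)/(s - 4) + 50/13 = [(-6s - 4)·(-13) − 50·(s - 4)] / [(-13)·(s - 4)] = 28(s + 9) / ((-13)(s - 4)).
So |(-6s - 4)/(s - 4) + 50/13| = 28|s + 9| / (13·|s − 4|).
Require δ ≤ 13/2, so |s − 4| ≥ |-13| − |s + 9| > 13 − 13/2 = 13/2.
Hence |(-6s - 4)/(s - 4) + 50/13| < 28|s + 9|/(13·(13/2)) = (56/169)|s + 9|, which is < ε once |s + 9| < (169/56)ε.
Take δ = min(13/2, (169/56)ε). Then 0 < |s + 9| < δ forces both bounds, so |(-6s - 4)/(s - 4) + 50/13| < ε.

δ = min(13/2, (169/56)ε)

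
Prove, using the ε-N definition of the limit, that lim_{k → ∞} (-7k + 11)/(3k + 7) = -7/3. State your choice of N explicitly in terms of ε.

N = (82/9)/ε

Let ε > 0 be given. For k ≥ 1, |(-7k + 11)/(3k + 7) + 7/3| = |82|/(3(3k + 7)) = 82/(3(3k + 7)).
Since 3k + 7 ≥ 3k for k ≥ 1, this is ≤ 82/(3·3k) = (82/9)/k.
So |(-7k + 11)/(3k + 7) + 7/3| < ε whenever k > (82/9)/ε.
Take N = (82/9)/ε. If k > N then |(-7k + 11)/(3k + 7) + 7/3| ≤ (82/9)/k < ε.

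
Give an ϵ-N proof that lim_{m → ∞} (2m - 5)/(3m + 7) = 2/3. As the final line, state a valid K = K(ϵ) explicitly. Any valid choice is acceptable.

Fix ϵ > 0. For m ≥ 1, |(2m - 5)/(3m + 7) − (2/3)| = |-29|/(3(3m + 7)) = 29/(3(3m + 7)).
Since 3m + 7 ≥ 3m for m ≥ 1, this is ≤ 29/(3·3m) = (29/9)/m.
So |(2m - 5)/(3m + 7) − (2/3)| < ϵ whenever m > (29/9)/ϵ.
Take K = (29/9)/ϵ. If m > K then |(2m - 5)/(3m + 7) − (2/3)| ≤ (29/9)/m < ϵ.

K = (29/9)/ϵ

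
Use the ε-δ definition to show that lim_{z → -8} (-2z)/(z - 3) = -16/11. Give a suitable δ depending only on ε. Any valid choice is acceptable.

Let ε > 0. We want δ > 0 with 0 < |z + 8| < δ ⇒ |(-2z)/(z - 3) + 16/11| < ε.
Combining over a common denominator, (-2z)/(z - 3) + 16/11 = [(-2z)·(-11) − 16·(z - 3)] / [(-11)·(z - 3)] = 6(z + 8) / ((-11)(z - 3)).
So |(-2z)/(z - 3) + 16/11| = 6|z + 8| / (11·|z − 3|).
Require δ ≤ 11/2, so |z − 3| ≥ |-11| − |z + 8| > 11 − 11/2 = 11/2.
Hence |(-2z)/(z - 3) + 16/11| < 6|z + 8|/(11·(11/2)) = (12/121)|z + 8|, which is < ε once |z + 8| < (121/12)ε.
Take δ = min(11/2, (121/12)ε). Then 0 < |z + 8| < δ forces both bounds, so |(-2z)/(z - 3) + 16/11| < ε.

δ = min(11/2, (121/12)ε)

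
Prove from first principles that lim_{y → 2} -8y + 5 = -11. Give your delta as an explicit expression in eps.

Let eps > 0. We need delta > 0 so that 0 < |y − 2| < delta implies |(-8y + 5) + 11| < eps.
|(-8y + 5) + 11| = |-8y + 16| = 8|y − 2|.
Thus it suffices that |y − 2| < eps/8.
Choosing delta = eps/8 gives |(-8y + 5) + 11| = 8|y − 2| < eps whenever |y − 2| < delta.

delta = eps/8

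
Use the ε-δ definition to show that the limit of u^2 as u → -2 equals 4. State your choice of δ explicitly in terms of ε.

Let ε > 0 be given. We seek δ > 0 with 0 < |u + 2| < δ ⇒ |u^2 − 4| < ε.
Factor: u^2 − 4 = (u + 2)(u - 2), so |u^2 − 4| = |u + 2|·|u - 2|.
Impose δ ≤ 1 so that |u| < 3; then |u - 2| ≤ 5.
Hence |u^2 − 4| ≤ 5|u + 2|, which is < ε once |u + 2| < ε/5.
Take δ = min(1, ε/5). If 0 < |u + 2| < δ then both bounds hold and |u^2 − 4| ≤ 5|u + 2| < 5·(ε/5) = ε.

δ = min(1, ε/5)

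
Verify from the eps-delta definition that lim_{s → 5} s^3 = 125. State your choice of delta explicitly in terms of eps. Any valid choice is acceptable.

Let eps > 0. We seek delta > 0 with 0 < |s − 5| < delta ⇒ |s^3 − 125| < eps.
Factor: s^3 − 125 = (s − 5)(s^2 + 5s + 25), so |s^3 − 125| = |s − 5|·|s^2 + 5s + 25|.
Impose delta ≤ 1 so that |s| < 6; then |s^2 + 5s + 25| ≤ 91.
Hence |s^3 − 125| ≤ 91|s − 5|, which is < eps once |s − 5| < eps/91.
Take delta = min(1, eps/91). If 0 < |s − 5| < delta then both bounds hold and |s^3 − 125| ≤ 91|s − 5| < 91·(eps/91) = eps.

delta = min(1, eps/91)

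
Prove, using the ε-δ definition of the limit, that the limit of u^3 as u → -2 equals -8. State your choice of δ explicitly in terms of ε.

Let ε > 0 be given. We seek δ > 0 with 0 < |u + 2| < δ ⇒ |u^3 + 8| < ε.
Factor: u^3 + 8 = (u + 2)(u^2 - 2u + 4), so |u^3 + 8| = |u + 2|·|u^2 - 2u + 4|.
Restrict δ ≤ 1. Then |u + 2| < 1 gives |u| < 3, so by the triangle inequality |u^2 - 2u + 4| ≤ 3^2 + 2·3 + 4 = 19.
Hence |u^3 + 8| ≤ 19|u + 2|, which is < ε once |u + 2| < ε/19.
Take δ = min(1, ε/19). If 0 < |u + 2| < δ then both bounds hold and |u^3 + 8| ≤ 19|u + 2| < 19·(ε/19) = ε.

δ = min(1, ε/19)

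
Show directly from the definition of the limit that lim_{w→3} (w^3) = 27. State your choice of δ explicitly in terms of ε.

δ = min(2, ε/49)

Let ε > 0. We seek δ > 0 with 0 < |w − 3| < δ ⇒ |w^3 − 27| < ε.
Factor: w^3 − 27 = (w − 3)(w^2 + 3w + 9), so |w^3 − 27| = |w − 3|·|w^2 + 3w + 9|.
Impose δ ≤ 2 so that |w| < 5; then |w^2 + 3w + 9| ≤ 49.
Hence |w^3 − 27| ≤ 49|w − 3|, which is < ε once |w − 3| < ε/49.
Take δ = min(2, ε/49). If 0 < |w − 3| < δ then both bounds hold and |w^3 − 27| ≤ 49|w − 3| < 49·(ε/49) = ε.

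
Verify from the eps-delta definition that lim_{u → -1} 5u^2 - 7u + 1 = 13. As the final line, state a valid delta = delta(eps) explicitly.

Let eps > 0 be given. We want delta > 0 such that 0 < |u + 1| < delta implies |(5u^2 - 7u + 1) − 13| < eps.
(5u^2 - 7u + 1) − 13 = 5u^2 - 7u - 12 = (u + 1)(5u - 12).
So |(5u^2 - 7u + 1) − 13| = |u + 1|·|5u - 12|.
Require delta ≤ 1. Then |u + 1| < 1 gives |u| < 2, and by the triangle inequality |5u - 12| ≤ 5·2 + 12 = 22.
Hence |(5u^2 - 7u + 1) − 13| ≤ 22|u + 1| < eps provided |u + 1| < eps/22.
Choosing delta = min(1, eps/22) ensures both conditions, hence |(5u^2 - 7u + 1) − 13| < eps.

delta = min(1, eps/22)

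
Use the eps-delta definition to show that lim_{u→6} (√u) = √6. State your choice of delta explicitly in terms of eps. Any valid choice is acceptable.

Let eps > 0. We want delta > 0 such that 0 < |u − 6| < delta implies |√u − √6| < eps.
Rationalise: √u − √6 = (u − 6)/(√u + √6), so |√u − √6| = |u − 6|/(√u + √6).
Restrict delta ≤ 6 so that |u − 6| < 6 forces u > 0, and then √u + √6 > √6.
Hence |√u − √6| < |u − 6|/√6, which is < eps once |u − 6| < √6·eps.
Take delta = min(6, √6·eps). If 0 < |u − 6| < delta then u > 0 and |√u − √6| < |u − 6|/√6 < eps.

delta = min(6, √6·eps)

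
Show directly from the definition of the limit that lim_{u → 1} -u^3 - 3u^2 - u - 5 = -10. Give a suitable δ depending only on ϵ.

δ = min(1, ϵ/17)

Suppose ϵ > 0. We want δ > 0 such that 0 < |u − 1| < δ implies |(-u^3 - 3u^2 - u - 5) + 10| < ϵ.
(-u^3 - 3u^2 - u - 5) + 10 = -u^3 - 3u^2 - u + 5 = (u − 1)(-u^2 - 4u - 5).
So |(-u^3 - 3u^2 - u - 5) + 10| = |u − 1|·|-u^2 - 4u - 5|.
Require δ ≤ 1. Then |u − 1| < 1 gives |u| < 2, and by the triangle inequality |-u^2 - 4u - 5| ≤ 2^2 + 4·2 + 5 = 17.
Hence |(-u^3 - 3u^2 - u - 5) + 10| ≤ 17|u − 1| < ϵ provided |u − 1| < ϵ/17.
Take δ = min(1, ϵ/17). Then 0 < |u − 1| < δ gives both |u − 1| < 1 and |u − 1| < ϵ/17, so |(-u^3 - 3u^2 - u - 5) + 10| < ϵ.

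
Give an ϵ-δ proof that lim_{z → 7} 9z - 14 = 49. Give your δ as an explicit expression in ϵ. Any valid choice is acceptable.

δ = ϵ/9

Suppose ϵ > 0. We need δ > 0 so that 0 < |z − 7| < δ implies |(9z - 14) − 49| < ϵ.
Since (9z - 14) − 49 = 9(z − 7), we have |(9z - 14) − 49| = 9|z − 7|.
Thus it suffices that |z − 7| < ϵ/9.
Take δ = ϵ/9. If 0 < |z − 7| < δ then |(9z - 14) − 49| = 9|z − 7| < 9·(ϵ/9) = ϵ.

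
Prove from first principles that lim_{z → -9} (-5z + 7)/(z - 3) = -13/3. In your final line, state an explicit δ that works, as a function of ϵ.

δ = min(6, 9ϵ)

Let ϵ > 0. We want δ > 0 with 0 < |z + 9| < δ ⇒ |(-5z + 7)/(z - 3) + 13/3| < ϵ.
Combining over a common denominator, (-5z + 7)/(z - 3) + 13/3 = [(-5z + 7)·(-12) − 52·(z - 3)] / [(-12)·(z - 3)] = 8(z + 9) / ((-12)(z - 3)).
So |(-5z + 7)/(z - 3) + 13/3| = 8|z + 9| / (12·|z − 3|).
Require δ ≤ 6, so |z − 3| ≥ |-12| − |z + 9| > 12 − 6 = 6.
Hence |(-5z + 7)/(z - 3) + 13/3| < 8|z + 9|/(12·6) = (1/9)|z + 9|, which is < ϵ once |z + 9| < 9ϵ.
Take δ = min(6, 9ϵ). Then 0 < |z + 9| < δ forces both bounds, so |(-5z + 7)/(z - 3) + 13/3| < ϵ.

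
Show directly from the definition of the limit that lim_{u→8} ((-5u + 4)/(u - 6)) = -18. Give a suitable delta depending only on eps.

Let eps > 0 be given. We want delta > 0 with 0 < |u − 8| < delta ⇒ |(-5u + 4)/(u - 6) + 18| < eps.
Combining over a common denominator, (-5u + 4)/(u - 6) + 18 = [(-5u + 4)·2 − (-36)·(u - 6)] / [2·(u - 6)] = 26(u − 8) / (2(u - 6)).
So |(-5u + 4)/(u - 6) + 18| = 26|u − 8| / (2·|u − 6|).
Restrict delta ≤ 1. Then |u − 8| < 1 gives |u − 6| = |(u − 8) + 2| ≥ 2 − 1 = 1.
Hence |(-5u + 4)/(u - 6) + 18| < 26|u − 8|/(2·1) = 13|u − 8|, which is < eps once |u − 8| < (1/13)eps.
Take delta = min(1, (1/13)eps). Then 0 < |u − 8| < delta forces both bounds, so |(-5u + 4)/(u - 6) + 18| < eps.

delta = min(1, (1/13)eps)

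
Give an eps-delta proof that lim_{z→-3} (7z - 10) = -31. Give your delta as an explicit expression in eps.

Let eps > 0 be given. We need delta > 0 so that 0 < |z + 3| < delta implies |(7z - 10) + 31| < eps.
|(7z - 10) + 31| = |7z + 21| = 7|z + 3|.
So 7|z + 3| < eps exactly when |z + 3| < eps/7.
Take delta = eps/7. If 0 < |z + 3| < delta then |(7z - 10) + 31| = 7|z + 3| < 7·(eps/7) = eps.

delta = eps/7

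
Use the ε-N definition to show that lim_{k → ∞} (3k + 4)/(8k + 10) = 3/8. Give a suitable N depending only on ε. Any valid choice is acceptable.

Let ε > 0. For k ≥ 1, |(3k + 4)/(8k + 10) − (3/8)| = |2|/(8(8k + 10)) = 2/(8(8k + 10)).
Since 8k + 10 ≥ 8k for k ≥ 1, this is ≤ 2/(8·8k) = (1/32)/k.
So |(3k + 4)/(8k + 10) − (3/8)| < ε whenever k > (1/32)/ε.
Take N = (1/32)/ε. If k > N then |(3k + 4)/(8k + 10) − (3/8)| ≤ (1/32)/k < ε.

N = (1/32)/ε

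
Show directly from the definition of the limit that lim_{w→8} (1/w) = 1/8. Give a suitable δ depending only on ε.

Let ε > 0. We seek δ > 0 such that 0 < |w − 8| < δ implies |1/w − (1/8)| < ε.
|1/w − (1/8)| = |8 − w|/(8·|w|) = |w − 8|/(8|w|).
Require δ ≤ 4 so that |w| > 8 − 4 = 4, hence 8|w| > 32.
Then |1/w − (1/8)| < |w − 8|/32, which is < ε when |w − 8| < 32ε.
Take δ = min(4, 32ε). Then 0 < |w − 8| < δ gives both |w − 8| < 4 and |w − 8| < 32ε, so |1/w − (1/8)| < ε.

δ = min(4, 32ε)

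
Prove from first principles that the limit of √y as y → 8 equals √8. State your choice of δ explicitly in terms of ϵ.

Fix ϵ > 0. We want δ > 0 such that 0 < |y − 8| < δ implies |√y − √8| < ϵ.
Multiplying by the conjugate, |√y − √8| = |y − 8|/(√y + √8).
Restrict δ ≤ 8 so that |y − 8| < 8 forces y > 0, and then √y + √8 > √8.
Hence |√y − √8| < |y − 8|/√8, which is < ϵ once |y − 8| < √8·ϵ.
Take δ = min(8, √8·ϵ). If 0 < |y − 8| < δ then y > 0 and |√y − √8| < |y − 8|/√8 < ϵ.

δ = min(8, √8·ϵ)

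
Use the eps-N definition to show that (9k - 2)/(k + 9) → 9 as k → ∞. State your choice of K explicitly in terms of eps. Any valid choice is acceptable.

Let eps > 0. For k ≥ 1, |(9k - 2)/(k + 9) − 9| = |-83|/((k + 9)) = 83/((k + 9)).
Since k + 9 ≥ k for k ≥ 1, this is ≤ 83/(k) = 83/k.
So |(9k - 2)/(k + 9) − 9| < eps whenever k > 83/eps.
Take K = 83/eps. If k > K then |(9k - 2)/(k + 9) − 9| ≤ 83/k < eps.

K = 83/eps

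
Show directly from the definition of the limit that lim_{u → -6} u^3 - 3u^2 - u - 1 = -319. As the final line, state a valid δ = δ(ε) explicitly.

Suppose ε > 0. We want δ > 0 such that 0 < |u + 6| < δ implies |(u^3 - 3u^2 - u - 1) + 319| < ε.
(u^3 - 3u^2 - u - 1) + 319 = u^3 - 3u^2 - u + 318 = (u + 6)(u^2 - 9u + 53).
So |(u^3 - 3u^2 - u - 1) + 319| = |u + 6|·|u^2 - 9u + 53|.
Assume first that |u + 6| < 2, so |u| < 8. Then |u^2 - 9u + 53| ≤ 8^2 + 9·8 + 53 = 189.
Hence |(u^3 - 3u^2 - u - 1) + 319| ≤ 189|u + 6| < ε provided |u + 6| < ε/189.
Choosing δ = min(2, ε/189) ensures both conditions, hence |(u^3 - 3u^2 - u - 1) + 319| < ε.

δ = min(2, ε/189)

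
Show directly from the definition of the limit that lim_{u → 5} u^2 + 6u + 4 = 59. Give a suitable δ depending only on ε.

Fix ε > 0. We want δ > 0 such that 0 < |u − 5| < δ implies |(u^2 + 6u + 4) − 59| < ε.
(u^2 + 6u + 4) − 59 = u^2 + 6u - 55 = (u − 5)(u + 11).
So |(u^2 + 6u + 4) − 59| = |u − 5|·|u + 11|.
Require δ ≤ 2. Then |u − 5| < 2 gives |u| < 7, and by the triangle inequality |u + 11| ≤ 7 + 11 = 18.
Hence |(u^2 + 6u + 4) − 59| ≤ 18|u − 5| < ε provided |u − 5| < ε/18.
Choosing δ = min(2, ε/18) ensures both conditions, hence |(u^2 + 6u + 4) − 59| < ε.

δ = min(2, ε/18)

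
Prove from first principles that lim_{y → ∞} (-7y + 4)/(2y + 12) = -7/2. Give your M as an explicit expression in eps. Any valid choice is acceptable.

M = 23/eps

Let eps > 0. We seek M > 0 such that y > M implies |(-7y + 4)/(2y + 12) + 7/2| < eps.
(-7y + 4)/(2y + 12) + 7/2 = (2(-7y + 4) − (-7)(2y + 12)) / (2(2y + 12)) = 92/(2(2y + 12)).
For y > 0 we have 2y + 12 > 2y, so |(-7y + 4)/(2y + 12) + 7/2| = 92/(2(2y + 12)) < 92/(2·2y) = 23/y.
Thus |(-7y + 4)/(2y + 12) + 7/2| < eps whenever y > 23/eps.
Take M = 23/eps. If y > M then |(-7y + 4)/(2y + 12) + 7/2| < 23/y < eps.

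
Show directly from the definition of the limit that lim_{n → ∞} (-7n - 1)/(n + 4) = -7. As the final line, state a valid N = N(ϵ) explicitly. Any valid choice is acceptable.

N = 27/ϵ

Let ϵ > 0 be given. For n ≥ 1, |(-7n - 1)/(n + 4) + 7| = |27|/((n + 4)) = 27/((n + 4)).
Since n + 4 ≥ n for n ≥ 1, this is ≤ 27/(n) = 27/n.
So |(-7n - 1)/(n + 4) + 7| < ϵ whenever n > 27/ϵ.
Take N = 27/ϵ. If n > N then |(-7n - 1)/(n + 4) + 7| ≤ 27/n < ϵ.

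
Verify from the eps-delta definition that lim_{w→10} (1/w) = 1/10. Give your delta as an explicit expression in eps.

delta = min(5, 50eps)

Fix eps > 0. We seek delta > 0 such that 0 < |w − 10| < delta implies |1/w − (1/10)| < eps.
|1/w − (1/10)| = |10 − w|/(10·|w|) = |w − 10|/(10|w|).
Restrict delta ≤ 5. Then |w − 10| < 5 gives |w| > 5, so 10|w| > 50.
Then |1/w − (1/10)| < |w − 10|/50, which is < eps when |w − 10| < 50eps.
Take delta = min(5, 50eps). Then 0 < |w − 10| < delta gives both |w − 10| < 5 and |w − 10| < 50eps, so |1/w − (1/10)| < eps.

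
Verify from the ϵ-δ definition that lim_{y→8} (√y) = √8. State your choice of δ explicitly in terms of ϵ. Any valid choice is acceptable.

Let ϵ > 0 be given. We want δ > 0 such that 0 < |y − 8| < δ implies |√y − √8| < ϵ.
Rationalise: √y − √8 = (y − 8)/(√y + √8), so |√y − √8| = |y − 8|/(√y + √8).
Restrict δ ≤ 8 so that |y − 8| < 8 forces y > 0, and then √y + √8 > √8.
Hence |√y − √8| < |y − 8|/√8, which is < ϵ once |y − 8| < √8·ϵ.
Take δ = min(8, √8·ϵ). If 0 < |y − 8| < δ then y > 0 and |√y − √8| < |y − 8|/√8 < ϵ.

δ = min(8, √8·ϵ)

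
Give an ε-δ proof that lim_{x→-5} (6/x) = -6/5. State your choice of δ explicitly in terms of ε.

δ = min(5/2, (25/12)ε)

Let ε > 0. We seek δ > 0 such that 0 < |x + 5| < δ implies |6/x + 6/5| < ε.
|6/x + 6/5| = 6·|-5 − x|/(5·|x|) = 6|x + 5|/(5|x|).
Require δ ≤ 5/2 so that |x| > 5 − 5/2 = 5/2, hence 5|x| > 25/2.
Then |6/x + 6/5| < 6|x + 5|/(25/2), which is < ε when |x + 5| < (25/12)ε.
Take δ = min(5/2, (25/12)ε). Then 0 < |x + 5| < δ gives both |x + 5| < 5/2 and |x + 5| < (25/12)ε, so |6/x + 6/5| < ε.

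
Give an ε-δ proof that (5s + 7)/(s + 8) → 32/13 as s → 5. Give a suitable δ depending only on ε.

Suppose ε > 0. We want δ > 0 with 0 < |s − 5| < δ ⇒ |(5s + 7)/(s + 8) − (32/13)| < ε.
Combining over a common denominator, (5s + 7)/(s + 8) − (32/13) = [(5s + 7)·13 − 32·(s + 8)] / [13·(s + 8)] = 33(s − 5) / (13(s + 8)).
So |(5s + 7)/(s + 8) − (32/13)| = 33|s − 5| / (13·|s + 8|).
Restrict δ ≤ 13/2. Then |s − 5| < 13/2 gives |s + 8| = |(s − 5) + 13| ≥ 13 − 13/2 = 13/2.
Hence |(5s + 7)/(s + 8) − (32/13)| < 33|s − 5|/(13·(13/2)) = (66/169)|s − 5|, which is < ε once |s − 5| < (169/66)ε.
Take δ = min(13/2, (169/66)ε). Then 0 < |s − 5| < δ forces both bounds, so |(5s + 7)/(s + 8) − (32/13)| < ε.

δ = min(13/2, (169/66)ε)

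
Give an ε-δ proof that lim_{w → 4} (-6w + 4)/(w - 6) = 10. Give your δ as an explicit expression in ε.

δ = min(1, (1/16)ε)

Suppose ε > 0. We want δ > 0 with 0 < |w − 4| < δ ⇒ |(-6w + 4)/(w - 6) − 10| < ε.
Combining over a common denominator, (-6w + 4)/(w - 6) − 10 = [(-6w + 4)·(-2) − (-20)·(w - 6)] / [(-2)·(w - 6)] = 32(w − 4) / ((-2)(w - 6)).
So |(-6w + 4)/(w - 6) − 10| = 32|w − 4| / (2·|w − 6|).
Restrict δ ≤ 1. Then |w − 4| < 1 gives |w − 6| = |(w − 4) + (-2)| ≥ 2 − 1 = 1.
Hence |(-6w + 4)/(w - 6) − 10| < 32|w − 4|/(2·1) = 16|w − 4|, which is < ε once |w − 4| < (1/16)ε.
Take δ = min(1, (1/16)ε). Then 0 < |w − 4| < δ forces both bounds, so |(-6w + 4)/(w - 6) − 10| < ε.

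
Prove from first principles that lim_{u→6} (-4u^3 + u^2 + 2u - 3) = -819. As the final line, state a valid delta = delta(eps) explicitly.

Fix eps > 0. We want delta > 0 such that 0 < |u − 6| < delta implies |(-4u^3 + u^2 + 2u - 3) + 819| < eps.
(-4u^3 + u^2 + 2u - 3) + 819 = -4u^3 + u^2 + 2u + 816 = (u − 6)(-4u^2 - 23u - 136).
So |(-4u^3 + u^2 + 2u - 3) + 819| = |u − 6|·|-4u^2 - 23u - 136|.
Require delta ≤ 2. Then |u − 6| < 2 gives |u| < 8, and by the triangle inequality |-4u^2 - 23u - 136| ≤ 4·8^2 + 23·8 + 136 = 576.
Hence |(-4u^3 + u^2 + 2u - 3) + 819| ≤ 576|u − 6| < eps provided |u − 6| < eps/576.
Take delta = min(2, eps/576). Then 0 < |u − 6| < delta gives both |u − 6| < 2 and |u − 6| < eps/576, so |(-4u^3 + u^2 + 2u - 3) + 819| < eps.

delta = min(2, eps/576)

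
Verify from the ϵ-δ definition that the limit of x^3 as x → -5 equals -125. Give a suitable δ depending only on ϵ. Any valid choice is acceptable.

Let ϵ > 0 be given. We seek δ > 0 with 0 < |x + 5| < δ ⇒ |x^3 + 125| < ϵ.
Factor: x^3 + 125 = (x + 5)(x^2 - 5x + 25), so |x^3 + 125| = |x + 5|·|x^2 - 5x + 25|.
Restrict δ ≤ 1. Then |x + 5| < 1 gives |x| < 6, so by the triangle inequality |x^2 - 5x + 25| ≤ 6^2 + 5·6 + 25 = 91.
Hence |x^3 + 125| ≤ 91|x + 5|, which is < ϵ once |x + 5| < ϵ/91.
Take δ = min(1, ϵ/91). If 0 < |x + 5| < δ then both bounds hold and |x^3 + 125| ≤ 91|x + 5| < 91·(ϵ/91) = ϵ.

δ = min(1, ϵ/91)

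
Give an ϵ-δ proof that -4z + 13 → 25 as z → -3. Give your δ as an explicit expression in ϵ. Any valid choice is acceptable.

Let ϵ > 0 be given. We need δ > 0 so that 0 < |z + 3| < δ implies |(-4z + 13) − 25| < ϵ.
Since (-4z + 13) − 25 = -4(z + 3), we have |(-4z + 13) − 25| = 4|z + 3|.
So 4|z + 3| < ϵ exactly when |z + 3| < ϵ/4.
Choosing δ = ϵ/4 gives |(-4z + 13) − 25| = 4|z + 3| < ϵ whenever |z + 3| < δ.

δ = ϵ/4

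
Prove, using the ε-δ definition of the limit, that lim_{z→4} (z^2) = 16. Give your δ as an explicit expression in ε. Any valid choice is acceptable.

Let ε > 0 be given. We seek δ > 0 with 0 < |z − 4| < δ ⇒ |z^2 − 16| < ε.
Factor: z^2 − 16 = (z − 4)(z + 4), so |z^2 − 16| = |z − 4|·|z + 4|.
Impose δ ≤ 2 so that |z| < 6; then |z + 4| ≤ 10.
Hence |z^2 − 16| ≤ 10|z − 4|, which is < ε once |z − 4| < ε/10.
Take δ = min(2, ε/10). If 0 < |z − 4| < δ then both bounds hold and |z^2 − 16| ≤ 10|z − 4| < 10·(ε/10) = ε.

δ = min(2, ε/10)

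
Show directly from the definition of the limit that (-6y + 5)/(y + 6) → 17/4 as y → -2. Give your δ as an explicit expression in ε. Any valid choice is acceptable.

Let ε > 0. We want δ > 0 with 0 < |y + 2| < δ ⇒ |(-6y + 5)/(y + 6) − (17/4)| < ε.
Combining over a common denominator, (-6y + 5)/(y + 6) − (17/4) = [(-6y + 5)·4 − 17·(y + 6)] / [4·(y + 6)] = -41(y + 2) / (4(y + 6)).
So |(-6y + 5)/(y + 6) − (17/4)| = 41|y + 2| / (4·|y + 6|).
Restrict δ ≤ 2. Then |y + 2| < 2 gives |y + 6| = |(y + 2) + 4| ≥ 4 − 2 = 2.
Hence |(-6y + 5)/(y + 6) − (17/4)| < 41|y + 2|/(4·2) = (41/8)|y + 2|, which is < ε once |y + 2| < (8/41)ε.
Take δ = min(2, (8/41)ε). Then 0 < |y + 2| < δ forces both bounds, so |(-6y + 5)/(y + 6) − (17/4)| < ε.

δ = min(2, (8/41)ε)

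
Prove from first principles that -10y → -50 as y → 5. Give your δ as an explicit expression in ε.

δ = ε/10

Let ε > 0 be given. We need δ > 0 so that 0 < |y − 5| < δ implies |(-10y) + 50| < ε.
Since (-10y) + 50 = -10(y − 5), we have |(-10y) + 50| = 10|y − 5|.
So 10|y − 5| < ε exactly when |y − 5| < ε/10.
Take δ = ε/10. If 0 < |y − 5| < δ then |(-10y) + 50| = 10|y − 5| < 10·(ε/10) = ε.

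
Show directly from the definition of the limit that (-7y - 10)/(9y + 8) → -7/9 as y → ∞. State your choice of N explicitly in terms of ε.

Let ε > 0. We seek N > 0 such that y > N implies |(-7y - 10)/(9y + 8) + 7/9| < ε.
(-7y - 10)/(9y + 8) + 7/9 = (9(-7y - 10) − (-7)(9y + 8)) / (9(9y + 8)) = -34/(9(9y + 8)).
For y > 0 we have 9y + 8 > 9y, so |(-7y - 10)/(9y + 8) + 7/9| = 34/(9(9y + 8)) < 34/(9·9y) = (34/81)/y.
Thus |(-7y - 10)/(9y + 8) + 7/9| < ε whenever y > (34/81)/ε.
Take N = (34/81)/ε. If y > N then |(-7y - 10)/(9y + 8) + 7/9| < (34/81)/y < ε.

N = (34/81)/ε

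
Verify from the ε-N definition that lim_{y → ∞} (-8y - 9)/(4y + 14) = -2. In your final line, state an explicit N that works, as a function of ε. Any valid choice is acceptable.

N = (19/4)/ε

Let ε > 0 be given. We seek N > 0 such that y > N implies |(-8y - 9)/(4y + 14) + 2| < ε.
(-8y - 9)/(4y + 14) + 2 = (4(-8y - 9) − (-8)(4y + 14)) / (4(4y + 14)) = 76/(4(4y + 14)).
For y > 0 we have 4y + 14 > 4y, so |(-8y - 9)/(4y + 14) + 2| = 76/(4(4y + 14)) < 76/(4·4y) = (19/4)/y.
Thus |(-8y - 9)/(4y + 14) + 2| < ε whenever y > (19/4)/ε.
Take N = (19/4)/ε. If y > N then |(-8y - 9)/(4y + 14) + 2| < (19/4)/y < ε.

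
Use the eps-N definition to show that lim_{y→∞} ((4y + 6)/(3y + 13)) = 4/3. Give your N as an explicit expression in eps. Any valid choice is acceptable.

Let eps > 0 be given. We seek N > 0 such that y > N implies |(4y + 6)/(3y + 13) − (4/3)| < eps.
(4y + 6)/(3y + 13) − (4/3) = (3(4y + 6) − 4(3y + 13)) / (3(3y + 13)) = -34/(3(3y + 13)).
For y > 0 we have 3y + 13 > 3y, so |(4y + 6)/(3y + 13) − (4/3)| = 34/(3(3y + 13)) < 34/(3·3y) = (34/9)/y.
Thus |(4y + 6)/(3y + 13) − (4/3)| < eps whenever y > (34/9)/eps.
Take N = (34/9)/eps. If y > N then |(4y + 6)/(3y + 13) − (4/3)| < (34/9)/y < eps.

N = (34/9)/eps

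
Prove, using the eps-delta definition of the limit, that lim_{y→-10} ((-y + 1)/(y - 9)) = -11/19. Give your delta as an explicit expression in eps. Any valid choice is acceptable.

delta = min(19/2, (361/16)eps)

Let eps > 0 be given. We want delta > 0 with 0 < |y + 10| < delta ⇒ |(-y + 1)/(y - 9) + 11/19| < eps.
Combining over a common denominator, (-y + 1)/(y - 9) + 11/19 = [(-y + 1)·(-19) − 11·(y - 9)] / [(-19)·(y - 9)] = 8(y + 10) / ((-19)(y - 9)).
So |(-y + 1)/(y - 9) + 11/19| = 8|y + 10| / (19·|y − 9|).
Restrict delta ≤ 19/2. Then |y + 10| < 19/2 gives |y − 9| = |(y + 10) + (-19)| ≥ 19 − 19/2 = 19/2.
Hence |(-y + 1)/(y - 9) + 11/19| < 8|y + 10|/(19·(19/2)) = (16/361)|y + 10|, which is < eps once |y + 10| < (361/16)eps.
Take delta = min(19/2, (361/16)eps). Then 0 < |y + 10| < delta forces both bounds, so |(-y + 1)/(y - 9) + 11/19| < eps.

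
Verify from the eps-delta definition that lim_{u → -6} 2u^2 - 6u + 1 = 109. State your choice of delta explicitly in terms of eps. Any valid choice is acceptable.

Let eps > 0. We want delta > 0 such that 0 < |u + 6| < delta implies |(2u^2 - 6u + 1) − 109| < eps.
(2u^2 - 6u + 1) − 109 = 2u^2 - 6u - 108 = (u + 6)(2u - 18).
So |(2u^2 - 6u + 1) − 109| = |u + 6|·|2u - 18|.
Assume first that |u + 6| < 1, so |u| < 7. Then |2u - 18| ≤ 2·7 + 18 = 32.
Hence |(2u^2 - 6u + 1) − 109| ≤ 32|u + 6| < eps provided |u + 6| < eps/32.
Take delta = min(1, eps/32). Then 0 < |u + 6| < delta gives both |u + 6| < 1 and |u + 6| < eps/32, so |(2u^2 - 6u + 1) − 109| < eps.

delta = min(1, eps/32)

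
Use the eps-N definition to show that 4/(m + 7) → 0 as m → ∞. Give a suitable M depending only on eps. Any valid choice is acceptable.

Suppose eps > 0. For m ≥ 1, |4/(m + 7) − 0| = 4/(m + 7) ≤ 4/m.
We need 4/m < eps, i.e. m > 4/eps.
Take M = 4/eps. If m > M then |4/(m + 7)| ≤ 4/m < eps.

M = 4/eps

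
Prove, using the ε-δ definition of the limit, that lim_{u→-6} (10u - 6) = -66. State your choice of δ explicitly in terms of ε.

Fix ε > 0. We need δ > 0 so that 0 < |u + 6| < δ implies |(10u - 6) + 66| < ε.
Since (10u - 6) + 66 = 10(u + 6), we have |(10u - 6) + 66| = 10|u + 6|.
So 10|u + 6| < ε exactly when |u + 6| < ε/10.
Choosing δ = ε/10 gives |(10u - 6) + 66| = 10|u + 6| < ε whenever |u + 6| < δ.

δ = ε/10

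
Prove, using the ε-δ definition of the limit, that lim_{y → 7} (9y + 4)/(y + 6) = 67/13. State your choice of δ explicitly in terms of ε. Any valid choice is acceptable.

δ = min(13/2, (169/100)ε)

Suppose ε > 0. We want δ > 0 with 0 < |y − 7| < δ ⇒ |(9y + 4)/(y + 6) − (67/13)| < ε.
Combining over a common denominator, (9y + 4)/(y + 6) − (67/13) = [(9y + 4)·13 − 67·(y + 6)] / [13·(y + 6)] = 50(y − 7) / (13(y + 6)).
So |(9y + 4)/(y + 6) − (67/13)| = 50|y − 7| / (13·|y + 6|).
Require δ ≤ 13/2, so |y + 6| ≥ |13| − |y − 7| > 13 − 13/2 = 13/2.
Hence |(9y + 4)/(y + 6) − (67/13)| < 50|y − 7|/(13·(13/2)) = (100/169)|y − 7|, which is < ε once |y − 7| < (169/100)ε.
Take δ = min(13/2, (169/100)ε). Then 0 < |y − 7| < δ forces both bounds, so |(9y + 4)/(y + 6) − (67/13)| < ε.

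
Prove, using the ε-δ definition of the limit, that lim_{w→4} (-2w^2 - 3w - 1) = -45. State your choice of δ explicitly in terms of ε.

Suppose ε > 0. We want δ > 0 such that 0 < |w − 4| < δ implies |(-2w^2 - 3w - 1) + 45| < ε.
(-2w^2 - 3w - 1) + 45 = -2w^2 - 3w + 44 = (w − 4)(-2w - 11).
So |(-2w^2 - 3w - 1) + 45| = |w − 4|·|-2w - 11|.
Assume first that |w − 4| < 1, so |w| < 5. Then |-2w - 11| ≤ 2·5 + 11 = 21.
Hence |(-2w^2 - 3w - 1) + 45| ≤ 21|w − 4| < ε provided |w − 4| < ε/21.
Choosing δ = min(1, ε/21) ensures both conditions, hence |(-2w^2 - 3w - 1) + 45| < ε.

δ = min(1, ε/21)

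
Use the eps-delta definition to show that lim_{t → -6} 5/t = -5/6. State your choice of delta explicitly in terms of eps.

delta = min(3, (18/5)eps)

Suppose eps > 0. We seek delta > 0 such that 0 < |t + 6| < delta implies |5/t + 5/6| < eps.
|5/t + 5/6| = 5·|-6 − t|/(6·|t|) = 5|t + 6|/(6|t|).
Require delta ≤ 3 so that |t| > 6 − 3 = 3, hence 6|t| > 18.
Then |5/t + 5/6| < 5|t + 6|/18, which is < eps when |t + 6| < (18/5)eps.
Take delta = min(3, (18/5)eps). Then 0 < |t + 6| < delta gives both |t + 6| < 3 and |t + 6| < (18/5)eps, so |5/t + 5/6| < eps.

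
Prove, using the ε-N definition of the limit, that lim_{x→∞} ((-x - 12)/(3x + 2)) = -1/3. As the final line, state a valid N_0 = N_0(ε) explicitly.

Let ε > 0 be given. We seek N_0 > 0 such that x > N_0 implies |(-x - 12)/(3x + 2) + 1/3| < ε.
(-x - 12)/(3x + 2) + 1/3 = (3(-x - 12) − (-1)(3x + 2)) / (3(3x + 2)) = -34/(3(3x + 2)).
For x > 0 we have 3x + 2 > 3x, so |(-x - 12)/(3x + 2) + 1/3| = 34/(3(3x + 2)) < 34/(3·3x) = (34/9)/x.
Thus |(-x - 12)/(3x + 2) + 1/3| < ε whenever x > (34/9)/ε.
Take N_0 = (34/9)/ε. If x > N_0 then |(-x - 12)/(3x + 2) + 1/3| < (34/9)/x < ε.

N_0 = (34/9)/ε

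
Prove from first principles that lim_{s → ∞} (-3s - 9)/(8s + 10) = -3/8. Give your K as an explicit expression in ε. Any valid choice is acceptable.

K = (21/32)/ε

Let ε > 0 be given. We seek K > 0 such that s > K implies |(-3s - 9)/(8s + 10) + 3/8| < ε.
(-3s - 9)/(8s + 10) + 3/8 = (8(-3s - 9) − (-3)(8s + 10)) / (8(8s + 10)) = -42/(8(8s + 10)).
For s > 0 we have 8s + 10 > 8s, so |(-3s - 9)/(8s + 10) + 3/8| = 42/(8(8s + 10)) < 42/(8·8s) = (21/32)/s.
Thus |(-3s - 9)/(8s + 10) + 3/8| < ε whenever s > (21/32)/ε.
Take K = (21/32)/ε. If s > K then |(-3s - 9)/(8s + 10) + 3/8| < (21/32)/s < ε.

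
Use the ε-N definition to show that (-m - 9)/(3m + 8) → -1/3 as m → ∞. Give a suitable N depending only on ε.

N = (19/9)/ε

Let ε > 0. For m ≥ 1, |(-m - 9)/(3m + 8) + 1/3| = |-19|/(3(3m + 8)) = 19/(3(3m + 8)).
Since 3m + 8 ≥ 3m for m ≥ 1, this is ≤ 19/(3·3m) = (19/9)/m.
So |(-m - 9)/(3m + 8) + 1/3| < ε whenever m > (19/9)/ε.
Take N = (19/9)/ε. If m > N then |(-m - 9)/(3m + 8) + 1/3| ≤ (19/9)/m < ε.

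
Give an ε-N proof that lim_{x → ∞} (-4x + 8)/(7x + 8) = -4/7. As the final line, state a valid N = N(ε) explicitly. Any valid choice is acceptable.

N = (88/49)/ε

Fix ε > 0. We seek N > 0 such that x > N implies |(-4x + 8)/(7x + 8) + 4/7| < ε.
(-4x + 8)/(7x + 8) + 4/7 = (7(-4x + 8) − (-4)(7x + 8)) / (7(7x + 8)) = 88/(7(7x + 8)).
For x > 0 we have 7x + 8 > 7x, so |(-4x + 8)/(7x + 8) + 4/7| = 88/(7(7x + 8)) < 88/(7·7x) = (88/49)/x.
Thus |(-4x + 8)/(7x + 8) + 4/7| < ε whenever x > (88/49)/ε.
Take N = (88/49)/ε. If x > N then |(-4x + 8)/(7x + 8) + 4/7| < (88/49)/x < ε.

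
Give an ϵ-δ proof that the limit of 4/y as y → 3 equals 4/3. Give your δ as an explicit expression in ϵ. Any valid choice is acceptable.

Fix ϵ > 0. We seek δ > 0 such that 0 < |y − 3| < δ implies |4/y − (4/3)| < ϵ.
|4/y − (4/3)| = 4·|3 − y|/(3·|y|) = 4|y − 3|/(3|y|).
Restrict δ ≤ 3/2. Then |y − 3| < 3/2 gives |y| > 3/2, so 3|y| > 9/2.
Then |4/y − (4/3)| < 4|y − 3|/(9/2), which is < ϵ when |y − 3| < (9/8)ϵ.
Take δ = min(3/2, (9/8)ϵ). Then 0 < |y − 3| < δ gives both |y − 3| < 3/2 and |y − 3| < (9/8)ϵ, so |4/y − (4/3)| < ϵ.

δ = min(3/2, (9/8)ϵ)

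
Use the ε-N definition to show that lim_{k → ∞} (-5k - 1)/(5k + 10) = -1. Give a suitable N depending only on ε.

Let ε > 0 be given. For k ≥ 1, |(-5k - 1)/(5k + 10) + 1| = |45|/(5(5k + 10)) = 45/(5(5k + 10)).
Since 5k + 10 ≥ 5k for k ≥ 1, this is ≤ 45/(5·5k) = (9/5)/k.
So |(-5k - 1)/(5k + 10) + 1| < ε whenever k > (9/5)/ε.
Take N = (9/5)/ε. If k > N then |(-5k - 1)/(5k + 10) + 1| ≤ (9/5)/k < ε.

N = (9/5)/ε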